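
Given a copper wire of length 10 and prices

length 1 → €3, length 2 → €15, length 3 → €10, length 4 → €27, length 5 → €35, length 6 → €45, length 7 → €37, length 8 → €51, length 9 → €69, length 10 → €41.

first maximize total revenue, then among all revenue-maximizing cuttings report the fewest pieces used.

3

Let r[k] be the best obtainable value from length k. For each k, try every first piece i and keep the best of price[i] + r[k−i].
r[1] = 3
r[2] = 15
r[3] = 18  (first piece 1, then r[2]=15)
r[4] = 30  (first piece 2, then r[2]=15)
r[5] = 35
r[6] = 45  (first piece 2, then r[4]=30)
r[7] = 50  (first piece 2, then r[5]=35)
r[8] = 60  (first piece 2, then r[6]=45)
r[9] = 69
r[10] = 75  (first piece 2, then r[8]=60)
Maximum revenue is €75.
Now minimize piece count subject to staying optimal: for each k, pieces[k] = 1 + min over i with p[i]+r[k−i]=r[k] of pieces[k−i].
pieces[7] = 2
pieces[8] = 2
pieces[9] = 1
pieces[10] = 3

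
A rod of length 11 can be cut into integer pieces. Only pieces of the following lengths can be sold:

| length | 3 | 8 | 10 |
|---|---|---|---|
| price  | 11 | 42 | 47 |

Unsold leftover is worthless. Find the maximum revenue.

53

Consider every possible first cut. f[k] is the best of p[i]+f[k−i] over all sellable i≤k.
f[1] = 0
f[2] = 0
f[3] = 11
f[4] = 11
f[5] = 11
f[6] = 22  (first piece 3, then f[3]=11)
f[7] = 22
f[8] = 42
f[9] = 42
f[10] = 47
f[11] = 53  (first piece 3, then f[8]=42)
One optimal cutting: 8 + 3 → $53.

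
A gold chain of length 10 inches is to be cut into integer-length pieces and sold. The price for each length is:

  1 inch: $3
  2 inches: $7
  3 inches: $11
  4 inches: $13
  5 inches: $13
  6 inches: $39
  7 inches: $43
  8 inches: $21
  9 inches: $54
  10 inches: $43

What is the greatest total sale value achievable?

Consider every possible first cut. v[k] is the best of p[i]+v[k−i] over all sellable i≤k.
v[1] = 3
v[2] = max(3+3, 7+0) = 7
v[3] = max(3+7, 7+3, 11+0) = 11
v[4] = max(3+11, 7+7, 11+3, 13+0) = 14
v[5] = max(3+14, 7+11, 11+7, 13+3, 13+0) = 18
v[6] = max(3+18, 7+14, 11+11, 13+7, 13+3, 39+0) = 39
v[7] = max(3+39, 7+18, 11+14, …, 39+3, 43+0) = 43
v[8] = max(3+43, 7+39, 11+18, …, 43+3, 21+0) = 46
v[9] = max(3+46, 7+43, 11+39, …, 21+3, 54+0) = 54
v[10] = max(3+54, 7+46, 11+43, …, 54+3, 43+0) = 57
One optimal cutting: 9 + 1 → $54 + $3 = $57.

57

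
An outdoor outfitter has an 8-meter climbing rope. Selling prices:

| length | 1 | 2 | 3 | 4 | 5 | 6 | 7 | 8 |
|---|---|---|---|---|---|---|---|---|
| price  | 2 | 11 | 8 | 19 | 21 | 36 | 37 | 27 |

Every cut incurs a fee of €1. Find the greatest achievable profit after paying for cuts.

Consider every possible first cut. net[k] is the best of p[i]+net[k−i] over all sellable i≤k, charging 1 whenever i<k.
net[1] = 2
net[2] = 11
net[3] = 12  (first piece 1, then net[2]=11)
net[4] = 21  (first piece 2, then net[2]=11)
net[5] = 22  (first piece 1, then net[4]=21)
net[6] = 36
net[7] = 37  (first piece 1, then net[6]=36)
net[8] = 46  (first piece 2, then net[6]=36)
One optimal plan: pieces 6 + 2 (1 cut) → €47 − €1 = €46.

46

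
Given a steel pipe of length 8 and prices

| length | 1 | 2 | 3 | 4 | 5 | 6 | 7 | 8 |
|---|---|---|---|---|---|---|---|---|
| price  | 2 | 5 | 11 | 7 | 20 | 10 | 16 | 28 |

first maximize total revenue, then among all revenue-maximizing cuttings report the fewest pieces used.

Consider every possible first cut. r[k] is the best of p[i]+r[k−i] over all sellable i≤k.
r[1] = 2
r[2] = max(2+2, 5+0) = 5
r[3] = max(2+5, 5+2, 11+0) = 11
r[4] = max(2+11, 5+5, 11+2, 7+0) = 13
r[5] = max(2+13, 5+11, 11+5, 7+2, 20+0) = 20
r[6] = max(2+20, 5+13, 11+11, 7+5, 20+2, 10+0) = 22
r[7] = max(2+22, 5+20, 11+13, …, 10+2, 16+0) = 25
r[8] = max(2+25, 5+22, 11+20, …, 16+2, 28+0) = 31
Maximum revenue is $31.
Now minimize piece count subject to staying optimal: for each k, pieces[k] = 1 + min over i with p[i]+r[k−i]=r[k] of pieces[k−i].
pieces[5] = 1
pieces[6] = 2
pieces[7] = 2
pieces[8] = 2

2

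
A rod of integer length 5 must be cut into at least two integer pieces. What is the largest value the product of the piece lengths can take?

6

Define g[k] = max over 1≤i<k of i · max(k−i, g[k−i]); the inner max lets the remainder stay uncut if that's better.
g[2] = 1×max(1,0) = 1×1 = 1
g[3] = 1×max(2,1) = 1×2 = 2
g[4] = 2×max(2,1) = 2×2 = 4
g[5] = 2×max(3,2) = 2×3 = 6
One optimal split: 3 + 2; product 3×2 = 6.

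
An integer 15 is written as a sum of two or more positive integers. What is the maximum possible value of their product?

Let P[k] be the best product for length k (with at least one cut). For each first piece i, the rest contributes max(k−i, P[k−i]).
P[2] = 1·max(1,0) = 1·1 = 1
P[3] = 1·max(2,1) = 1·2 = 2
P[4] = 2·max(2,1) = 2·2 = 4
P[5] = 2·max(3,2) = 2·3 = 6
P[6] = 3·max(3,2) = 3·3 = 9
P[7] = 2·max(5,6) = 2·6 = 12
P[8] = 2·max(6,9) = 2·9 = 18
P[9] = 3·max(6,9) = 3·9 = 27
P[10] = 2·max(8,18) = 2·18 = 36
P[11] = 2·max(9,27) = 2·27 = 54
P[12] = 3·max(9,27) = 3·27 = 81
P[13] = 2·max(11,54) = 2·54 = 108
P[14] = 2·max(12,81) = 2·81 = 162
P[15] = 3·max(12,81) = 3·81 = 243
One optimal split: 3 + 3 + 3 + 3 + 3; product 3·3·3·3·3 = 243.

243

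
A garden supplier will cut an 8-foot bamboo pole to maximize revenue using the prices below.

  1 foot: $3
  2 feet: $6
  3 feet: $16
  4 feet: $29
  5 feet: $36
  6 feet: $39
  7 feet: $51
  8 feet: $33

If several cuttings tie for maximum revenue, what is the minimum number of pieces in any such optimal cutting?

Build r[k] bottom-up: r[k] = max over allowed piece i of (p[i] + r[k−i]).
r[1] = 3
r[2] = 6  (first piece 1, then r[1]=3)
r[3] = 16
r[4] = 29
r[5] = 36
r[6] = 39  (first piece 1, then r[5]=36)
r[7] = 51
r[8] = 58  (first piece 4, then r[4]=29)
Maximum revenue is $58.
Now minimize piece count subject to staying optimal: for each k, pieces[k] = 1 + min over i with p[i]+r[k−i]=r[k] of pieces[k−i].
pieces[5] = 1
pieces[6] = 1
pieces[7] = 1
pieces[8] = 2

2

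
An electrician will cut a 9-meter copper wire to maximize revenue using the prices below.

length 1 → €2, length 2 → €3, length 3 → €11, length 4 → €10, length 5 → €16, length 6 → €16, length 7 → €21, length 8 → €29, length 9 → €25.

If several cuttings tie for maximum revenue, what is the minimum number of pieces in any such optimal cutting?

Build r[k] bottom-up: r[k] = max over allowed piece i of (p[i] + r[k−i]).
r[1] = 2
r[2] = 4  (first piece 1, then r[1]=2)
r[3] = 11
r[4] = 13  (first piece 1, then r[3]=11)
r[5] = 16
r[6] = 22  (first piece 3, then r[3]=11)
r[7] = 24  (first piece 1, then r[6]=22)
r[8] = 29
r[9] = 33  (first piece 3, then r[6]=22)
Maximum revenue is €33.
Now minimize piece count subject to staying optimal: for each k, pieces[k] = 1 + min over i with p[i]+r[k−i]=r[k] of pieces[k−i].
pieces[6] = 2
pieces[7] = 3
pieces[8] = 1
pieces[9] = 3

3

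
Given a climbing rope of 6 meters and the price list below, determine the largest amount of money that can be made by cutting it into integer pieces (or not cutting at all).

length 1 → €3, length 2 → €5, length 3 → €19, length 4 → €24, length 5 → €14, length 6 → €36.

Let best[k] be the best obtainable value from length k. For each k, try every first piece i and keep the best of price[i] + best[k−i].
best[1] = 3
best[2] = max(3+3, 5+0) = 6
best[3] = max(3+6, 5+3, 19+0) = 19
best[4] = max(3+19, 5+6, 19+3, 24+0) = 24
best[5] = max(3+24, 5+19, 19+6, 24+3, 14+0) = 27
best[6] = max(3+27, 5+24, 19+19, 24+6, 14+3, 36+0) = 38
One optimal cutting: 3 + 3 → €19 + €19 = €38.

38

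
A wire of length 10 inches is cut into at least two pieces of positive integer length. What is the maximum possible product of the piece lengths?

Fill prod[k] for k=2..10: at each k try every first piece i and multiply by the better of (k−i) uncut or prod[k−i].
Small cases: prod[2]=1, prod[3]=2.
prod[4] = 2*max(2,1) = 2*2 = 4
prod[5] = 2*max(3,2) = 2*3 = 6
prod[6] = 3*max(3,2) = 3*3 = 9
prod[7] = 2*max(5,6) = 2*6 = 12
prod[8] = 2*max(6,9) = 2*9 = 18
prod[9] = 3*max(6,9) = 3*9 = 27
prod[10] = 2*max(8,18) = 2*18 = 36
One optimal split: 3 + 3 + 2 + 2; product 3*3*2*2 = 36.

36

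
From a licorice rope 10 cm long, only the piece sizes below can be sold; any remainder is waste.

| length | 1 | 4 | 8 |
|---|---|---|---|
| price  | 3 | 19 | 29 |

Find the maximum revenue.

44

Let f[k] be the best obtainable value from length k. For each k, try every first piece i and keep the best of price[i] + f[k−i].
f[1] = 3
f[2] = 6  (first piece 1, then f[1]=3)
f[3] = 9  (first piece 1, then f[2]=6)
f[4] = 19
f[5] = 22  (first piece 1, then f[4]=19)
f[6] = 25  (first piece 1, then f[5]=22)
f[7] = 28  (first piece 1, then f[6]=25)
f[8] = 38  (first piece 4, then f[4]=19)
f[9] = 41  (first piece 1, then f[8]=38)
f[10] = 44  (first piece 1, then f[9]=41)
One optimal cutting: 4 + 4 + 1 + 1 → ¢44.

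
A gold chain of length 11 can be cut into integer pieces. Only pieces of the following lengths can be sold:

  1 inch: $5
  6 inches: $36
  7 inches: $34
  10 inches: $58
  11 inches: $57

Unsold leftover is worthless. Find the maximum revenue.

Let r[k] be the best obtainable value from length k. For each k, try every first piece i and keep the best of price[i] + r[k−i].
r[1] = 5
r[2] = 10  (first piece 1, then r[1]=5)
r[3] = 15  (first piece 1, then r[2]=10)
r[4] = 20  (first piece 1, then r[3]=15)
r[5] = 25  (first piece 1, then r[4]=20)
r[6] = 36
r[7] = 41  (first piece 1, then r[6]=36)
r[8] = 46  (first piece 1, then r[7]=41)
r[9] = 51  (first piece 1, then r[8]=46)
r[10] = 58
r[11] = 63  (first piece 1, then r[10]=58)
One optimal cutting: 10 + 1 → $63.

63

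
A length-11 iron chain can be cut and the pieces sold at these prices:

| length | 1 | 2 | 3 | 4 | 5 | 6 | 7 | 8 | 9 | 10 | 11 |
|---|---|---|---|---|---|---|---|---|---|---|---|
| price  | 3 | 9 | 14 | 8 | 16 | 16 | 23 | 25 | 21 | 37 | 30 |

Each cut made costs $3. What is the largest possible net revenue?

42

Build v[k] bottom-up: v[k] = max over allowed piece i of (p[i] + v[k−i]) − 3 per cut.
v[1] = 3
v[2] = max(3+3-3, 9+0) = 9
v[3] = max(3+9-3, 9+3-3, 14+0) = 14
v[4] = max(3+14-3, 9+9-3, 14+3-3, 8+0) = 15
v[5] = max(3+15-3, 9+14-3, 14+9-3, 8+3-3, 16+0) = 20
v[6] = max(3+20-3, 9+15-3, 14+14-3, 8+9-3, 16+3-3, 16+0) = 25
v[7] = max(3+25-3, 9+20-3, 14+15-3, …, 16+3-3, 23+0) = 26
v[8] = max(3+26-3, 9+25-3, 14+20-3, …, 23+3-3, 25+0) = 31
v[9] = max(3+31-3, 9+26-3, 14+25-3, …, 25+3-3, 21+0) = 36
v[10] = max(3+36-3, 9+31-3, 14+26-3, …, 21+3-3, 37+0) = 37
v[11] = max(3+37-3, 9+36-3, 14+31-3, …, 37+3-3, 30+0) = 42
One optimal plan: pieces 3 + 3 + 3 + 2 (3 cuts) → $51 − $9 = $42.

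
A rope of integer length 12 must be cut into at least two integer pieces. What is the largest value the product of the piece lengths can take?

81

Let m[k] be the best product for length k (with at least one cut). For each first piece i, the rest contributes max(k−i, m[k−i]).
Small cases: m[2]=1, m[3]=2, m[4]=4, m[5]=6, m[6]=9.
m[7] = 2·max(5,6) = 2·6 = 12
m[8] = 2·max(6,9) = 2·9 = 18
m[9] = 3·max(6,9) = 3·9 = 27
m[10] = 2·max(8,18) = 2·18 = 36
m[11] = 2·max(9,27) = 2·27 = 54
m[12] = 3·max(9,27) = 3·27 = 81
One optimal split: 3 + 3 + 3 + 3; product 3·3·3·3 = 81.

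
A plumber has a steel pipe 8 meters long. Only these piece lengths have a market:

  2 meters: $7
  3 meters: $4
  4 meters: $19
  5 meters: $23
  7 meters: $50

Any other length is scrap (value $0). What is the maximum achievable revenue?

50

Consider every possible first cut. f[k] is the best of p[i]+f[k−i] over all sellable i≤k.
f[1] = 0
f[2] = 7
f[3] = 7
f[4] = 19
f[5] = 23
f[6] = 26  (first piece 2, then f[4]=19)
f[7] = 50
f[8] = 50
One optimal cutting: pieces 7 with 1 meter of scrap → $50.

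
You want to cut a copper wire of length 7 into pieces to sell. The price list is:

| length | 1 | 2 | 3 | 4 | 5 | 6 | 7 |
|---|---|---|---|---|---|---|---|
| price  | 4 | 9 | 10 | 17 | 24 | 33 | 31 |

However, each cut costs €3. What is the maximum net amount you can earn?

34

Build net[k] bottom-up: net[k] = max over allowed piece i of (p[i] + net[k−i]) − 3 per cut.
net[1] = 4
net[2] = 9
net[3] = 10  (first piece 1, then net[2]=9)
net[4] = 17
net[5] = 24
net[6] = 33
net[7] = 34  (first piece 1, then net[6]=33)
One optimal plan: pieces 6 + 1 (1 cut) → €37 − €3 = €34.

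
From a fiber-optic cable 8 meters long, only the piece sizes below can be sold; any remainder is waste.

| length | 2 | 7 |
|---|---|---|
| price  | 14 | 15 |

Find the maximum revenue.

Build r[k] bottom-up: r[k] = max over allowed piece i of (p[i] + r[k−i]).
r[1] = 0
r[2] = 14
r[3] = 14
r[4] = 28  (first piece 2, then r[2]=14)
r[5] = 28
r[6] = 42  (first piece 2, then r[4]=28)
r[7] = 42
r[8] = 56  (first piece 2, then r[6]=42)
One optimal cutting: 2 + 2 + 2 + 2 → $56.

56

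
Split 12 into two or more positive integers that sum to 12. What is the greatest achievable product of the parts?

81

Define f[k] = max over 1≤i<k of i · max(k−i, f[k−i]); the inner max lets the remainder stay uncut if that's better.
f[2] = 1*max(1,0) = 1*1 = 1
f[3] = max(1*2, 2*1) = 2
f[4] = max(1*3, 2*2, 3*1) = 4
f[5] = max(1*4, 2*3, 3*2, 4*1) = 6
f[6] = max(1*6, 2*4, 3*3, 4*2, 5*1) = 9
f[7] = max(1*9, 2*6, 3*4, 4*3, 5*2, 6*1) = 12
f[8] = max(1*12, 2*9, 3*6, …, 6*2, 7*1) = 18
f[9] = max(1*18, 2*12, 3*9, …, 7*2, 8*1) = 27
f[10] = max(1*27, 2*18, 3*12, …, 8*2, 9*1) = 36
f[11] = max(1*36, 2*27, 3*18, …, 9*2, 10*1) = 54
f[12] = max(1*54, 2*36, 3*27, …, 10*2, 11*1) = 81
One optimal split: 3 + 3 + 3 + 3; product 3*3*3*3 = 81.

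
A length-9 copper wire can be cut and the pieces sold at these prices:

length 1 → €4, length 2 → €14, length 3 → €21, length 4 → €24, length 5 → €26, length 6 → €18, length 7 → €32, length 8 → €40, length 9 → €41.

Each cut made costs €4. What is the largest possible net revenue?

Consider every possible first cut. net[k] is the best of p[i]+net[k−i] over all sellable i≤k, charging 4 whenever i<k.
net[1] = 4
net[2] = max(4+4-4, 14+0) = 14
net[3] = max(4+14-4, 14+4-4, 21+0) = 21
net[4] = max(4+21-4, 14+14-4, 21+4-4, 24+0) = 24
net[5] = max(4+24-4, 14+21-4, 21+14-4, 24+4-4, 26+0) = 31
net[6] = max(4+31-4, 14+24-4, 21+21-4, 24+14-4, 26+4-4, 18+0) = 38
net[7] = max(4+38-4, 14+31-4, 21+24-4, …, 18+4-4, 32+0) = 41
net[8] = max(4+41-4, 14+38-4, 21+31-4, …, 32+4-4, 40+0) = 48
net[9] = max(4+48-4, 14+41-4, 21+38-4, …, 40+4-4, 41+0) = 55
One optimal plan: pieces 3 + 3 + 3 (2 cuts) → €63 − €8 = €55.

55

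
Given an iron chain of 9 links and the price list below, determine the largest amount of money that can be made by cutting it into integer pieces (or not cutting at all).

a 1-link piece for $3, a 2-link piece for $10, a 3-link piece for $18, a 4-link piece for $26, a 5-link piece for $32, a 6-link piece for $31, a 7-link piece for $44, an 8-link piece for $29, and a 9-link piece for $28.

Let v[k] be the best obtainable value from length k. For each k, try every first piece i and keep the best of price[i] + v[k−i].
v[1] = 3
v[2] = 10
v[3] = 18
v[4] = 26
v[5] = 32
v[6] = 36  (first piece 2, then v[4]=26)
v[7] = 44  (first piece 3, then v[4]=26)
v[8] = 52  (first piece 4, then v[4]=26)
v[9] = 58  (first piece 4, then v[5]=32)
One optimal cutting: 5 + 4 → $32 + $26 = $58.

58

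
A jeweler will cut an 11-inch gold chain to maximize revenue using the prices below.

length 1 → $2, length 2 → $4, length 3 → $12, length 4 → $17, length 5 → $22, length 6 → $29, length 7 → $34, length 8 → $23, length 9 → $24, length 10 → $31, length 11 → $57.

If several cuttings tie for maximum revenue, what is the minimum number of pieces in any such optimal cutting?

1

Build r[k] bottom-up: r[k] = max over allowed piece i of (p[i] + r[k−i]).
r[1] = 2
r[2] = 4  (first piece 1, then r[1]=2)
r[3] = 12
r[4] = 17
r[5] = 22
r[6] = 29
r[7] = 34
r[8] = 36  (first piece 1, then r[7]=34)
r[9] = 41  (first piece 3, then r[6]=29)
r[10] = 46  (first piece 3, then r[7]=34)
r[11] = 57
Maximum revenue is $57.
Now minimize piece count subject to staying optimal: for each k, pieces[k] = 1 + min over i with p[i]+r[k−i]=r[k] of pieces[k−i].
pieces[8] = 2
pieces[9] = 2
pieces[10] = 2
pieces[11] = 1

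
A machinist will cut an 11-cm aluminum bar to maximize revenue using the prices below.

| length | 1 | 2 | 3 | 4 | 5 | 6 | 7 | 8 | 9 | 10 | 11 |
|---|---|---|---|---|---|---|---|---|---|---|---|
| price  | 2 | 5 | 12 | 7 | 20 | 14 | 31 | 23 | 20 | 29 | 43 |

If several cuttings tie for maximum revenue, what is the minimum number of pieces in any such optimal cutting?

Let r[k] be the best obtainable value from length k. For each k, try every first piece i and keep the best of price[i] + r[k−i].
r[1] = 2
r[2] = 5
r[3] = 12
r[4] = 14  (first piece 1, then r[3]=12)
r[5] = 20
r[6] = 24  (first piece 3, then r[3]=12)
r[7] = 31
r[8] = 33  (first piece 1, then r[7]=31)
r[9] = 36  (first piece 2, then r[7]=31)
r[10] = 43  (first piece 3, then r[7]=31)
r[11] = 45  (first piece 1, then r[10]=43)
Maximum revenue is $45.
Now minimize piece count subject to staying optimal: for each k, pieces[k] = 1 + min over i with p[i]+r[k−i]=r[k] of pieces[k−i].
pieces[8] = 2
pieces[9] = 2
pieces[10] = 2
pieces[11] = 3

3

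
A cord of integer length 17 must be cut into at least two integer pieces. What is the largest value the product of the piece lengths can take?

Define P[k] = max over 1≤i<k of i · max(k−i, P[k−i]); the inner max lets the remainder stay uncut if that's better.
Small cases: P[2]=1, P[3]=2, P[4]=4, P[5]=6, P[6]=9, P[7]=12, P[8]=18, P[9]=27, P[10]=36, P[11]=54.
P[12] = 3×max(9,27) = 3×27 = 81
P[13] = 2×max(11,54) = 2×54 = 108
P[14] = 2×max(12,81) = 2×81 = 162
P[15] = 3×max(12,81) = 3×81 = 243
P[16] = 2×max(14,162) = 2×162 = 324
P[17] = 2×max(15,243) = 2×243 = 486
One optimal split: 3 + 3 + 3 + 3 + 3 + 2; product 3×3×3×3×3×2 = 486.

486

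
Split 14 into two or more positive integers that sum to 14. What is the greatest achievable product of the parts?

162

Let m[k] be the best product for length k (with at least one cut). For each first piece i, the rest contributes max(k−i, m[k−i]).
m[2] = 1×max(1,0) = 1×1 = 1
m[3] = max(1×2, 2×1) = 2
m[4] = max(1×3, 2×2, 3×1) = 4
m[5] = max(1×4, 2×3, 3×2, 4×1) = 6
m[6] = max(1×6, 2×4, 3×3, 4×2, 5×1) = 9
m[7] = max(1×9, 2×6, 3×4, 4×3, 5×2, 6×1) = 12
m[8] = max(1×12, 2×9, 3×6, …, 6×2, 7×1) = 18
m[9] = max(1×18, 2×12, 3×9, …, 7×2, 8×1) = 27
m[10] = max(1×27, 2×18, 3×12, …, 8×2, 9×1) = 36
m[11] = max(1×36, 2×27, 3×18, …, 9×2, 10×1) = 54
m[12] = max(1×54, 2×36, 3×27, …, 10×2, 11×1) = 81
m[13] = max(1×81, 2×54, 3×36, …, 11×2, 12×1) = 108
m[14] = max(1×108, 2×81, 3×54, …, 12×2, 13×1) = 162
One optimal split: 3 + 3 + 3 + 3 + 2; product 3×3×3×3×2 = 162.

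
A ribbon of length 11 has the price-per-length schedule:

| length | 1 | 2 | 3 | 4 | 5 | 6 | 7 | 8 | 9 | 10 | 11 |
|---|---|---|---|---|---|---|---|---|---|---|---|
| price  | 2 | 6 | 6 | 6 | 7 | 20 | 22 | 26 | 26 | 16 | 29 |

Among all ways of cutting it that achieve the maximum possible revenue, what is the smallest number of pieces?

3

Consider every possible first cut. r[k] is the best of p[i]+r[k−i] over all sellable i≤k.
r[1] = 2
r[2] = 6
r[3] = 8  (first piece 1, then r[2]=6)
r[4] = 12  (first piece 2, then r[2]=6)
r[5] = 14  (first piece 1, then r[4]=12)
r[6] = 20
r[7] = 22  (first piece 1, then r[6]=20)
r[8] = 26  (first piece 2, then r[6]=20)
r[9] = 28  (first piece 1, then r[8]=26)
r[10] = 32  (first piece 2, then r[8]=26)
r[11] = 34  (first piece 1, then r[10]=32)
Maximum revenue is ¢34.
Now minimize piece count subject to staying optimal: for each k, pieces[k] = 1 + min over i with p[i]+r[k−i]=r[k] of pieces[k−i].
pieces[8] = 1
pieces[9] = 2
pieces[10] = 2
pieces[11] = 3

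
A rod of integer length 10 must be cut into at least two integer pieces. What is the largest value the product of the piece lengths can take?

36

Define P[k] = max over 1≤i<k of i · max(k−i, P[k−i]); the inner max lets the remainder stay uncut if that's better.
Small cases: P[2]=1, P[3]=2, P[4]=4, P[5]=6.
P[6] = 3*max(3,2) = 3*3 = 9
P[7] = 2*max(5,6) = 2*6 = 12
P[8] = 2*max(6,9) = 2*9 = 18
P[9] = 3*max(6,9) = 3*9 = 27
P[10] = 2*max(8,18) = 2*18 = 36
One optimal split: 3 + 3 + 2 + 2; product 3*3*2*2 = 36.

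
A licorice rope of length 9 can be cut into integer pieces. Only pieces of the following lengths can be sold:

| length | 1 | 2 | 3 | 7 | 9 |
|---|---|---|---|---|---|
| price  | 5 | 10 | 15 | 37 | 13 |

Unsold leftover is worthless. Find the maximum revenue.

47

Build f[k] bottom-up: f[k] = max over allowed piece i of (p[i] + f[k−i]).
f[1] = 5
f[2] = max(5+5, 10+0) = 10
f[3] = max(5+10, 10+5, 15+0) = 15
f[4] = max(5+15, 10+10, 15+5) = 20
f[5] = max(5+20, 10+15, 15+10) = 25
f[6] = max(5+25, 10+20, 15+15) = 30
f[7] = max(5+30, 10+25, 15+20, 37+0) = 37
f[8] = max(5+37, 10+30, 15+25, 37+5) = 42
f[9] = max(5+42, 10+37, 15+30, 37+10, 13+0) = 47
One optimal cutting: 7 + 1 + 1 → ¢47.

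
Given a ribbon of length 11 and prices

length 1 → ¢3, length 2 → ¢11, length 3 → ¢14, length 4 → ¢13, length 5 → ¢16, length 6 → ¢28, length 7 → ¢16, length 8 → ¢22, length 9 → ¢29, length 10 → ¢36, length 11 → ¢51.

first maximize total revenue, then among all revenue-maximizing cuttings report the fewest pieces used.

Let r[k] be the best obtainable value from length k. For each k, try every first piece i and keep the best of price[i] + r[k−i].
r[1] = 3
r[2] = 11
r[3] = 14  (first piece 1, then r[2]=11)
r[4] = 22  (first piece 2, then r[2]=11)
r[5] = 25  (first piece 1, then r[4]=22)
r[6] = 33  (first piece 2, then r[4]=22)
r[7] = 36  (first piece 1, then r[6]=33)
r[8] = 44  (first piece 2, then r[6]=33)
r[9] = 47  (first piece 1, then r[8]=44)
r[10] = 55  (first piece 2, then r[8]=44)
r[11] = 58  (first piece 1, then r[10]=55)
Maximum revenue is ¢58.
Now minimize piece count subject to staying optimal: for each k, pieces[k] = 1 + min over i with p[i]+r[k−i]=r[k] of pieces[k−i].
pieces[8] = 4
pieces[9] = 4
pieces[10] = 5
pieces[11] = 5

5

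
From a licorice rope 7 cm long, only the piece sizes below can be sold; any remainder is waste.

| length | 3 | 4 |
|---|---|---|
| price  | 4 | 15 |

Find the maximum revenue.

Let best[k] be the best obtainable value from length k. For each k, try every first piece i and keep the best of price[i] + best[k−i].
best[1] = 0
best[2] = 0
best[3] = 4
best[4] = max(4+0, 15+0) = 15
best[5] = max(4+0, 15+0) = 15
best[6] = max(4+4, 15+0) = 15
best[7] = max(4+15, 15+4) = 19
One optimal cutting: 4 + 3 → ¢19.

19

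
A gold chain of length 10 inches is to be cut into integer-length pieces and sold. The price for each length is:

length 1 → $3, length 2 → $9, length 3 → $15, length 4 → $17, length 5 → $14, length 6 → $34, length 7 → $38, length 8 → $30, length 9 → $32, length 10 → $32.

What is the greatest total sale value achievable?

Build R[k] bottom-up: R[k] = max over allowed piece i of (p[i] + R[k−i]).
R[1] = 3
R[2] = 9
R[3] = 15
R[4] = 18  (first piece 1, then R[3]=15)
R[5] = 24  (first piece 2, then R[3]=15)
R[6] = 34
R[7] = 38
R[8] = 43  (first piece 2, then R[6]=34)
R[9] = 49  (first piece 3, then R[6]=34)
R[10] = 53  (first piece 3, then R[7]=38)
One optimal cutting: 7 + 3 → $38 + $15 = $53.

53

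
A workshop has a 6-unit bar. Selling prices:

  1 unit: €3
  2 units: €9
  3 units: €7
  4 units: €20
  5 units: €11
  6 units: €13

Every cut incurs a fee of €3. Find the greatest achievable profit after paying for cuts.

26

Consider every possible first cut. v[k] is the best of p[i]+v[k−i] over all sellable i≤k, charging 3 whenever i<k.
v[1] = 3
v[2] = max(3+3-3, 9+0) = 9
v[3] = max(3+9-3, 9+3-3, 7+0) = 9
v[4] = max(3+9-3, 9+9-3, 7+3-3, 20+0) = 20
v[5] = max(3+20-3, 9+9-3, 7+9-3, 20+3-3, 11+0) = 20
v[6] = max(3+20-3, 9+20-3, 7+9-3, 20+9-3, 11+3-3, 13+0) = 26
One optimal plan: pieces 4 + 2 (1 cut) → €29 − €3 = €26.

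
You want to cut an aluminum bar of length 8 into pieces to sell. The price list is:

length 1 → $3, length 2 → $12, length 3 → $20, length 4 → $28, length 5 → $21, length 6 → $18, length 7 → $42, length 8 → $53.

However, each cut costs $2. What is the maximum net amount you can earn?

54

Let net[k] be the best obtainable value from length k. For each k, try every first piece i and keep the best of price[i] + net[k−i] minus the 2 cut fee when i<k.
net[1] = 3
net[2] = 12
net[3] = 20
net[4] = 28
net[5] = 30  (first piece 2, then net[3]=20)
net[6] = 38  (first piece 2, then net[4]=28)
net[7] = 46  (first piece 3, then net[4]=28)
net[8] = 54  (first piece 4, then net[4]=28)
One optimal plan: pieces 4 + 4 (1 cut) → $56 − $2 = $54.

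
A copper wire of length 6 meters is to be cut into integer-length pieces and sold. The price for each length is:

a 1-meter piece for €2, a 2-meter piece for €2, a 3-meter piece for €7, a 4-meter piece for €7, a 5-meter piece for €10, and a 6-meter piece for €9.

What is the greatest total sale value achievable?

Consider every possible first cut. R[k] is the best of p[i]+R[k−i] over all sellable i≤k.
R[1] = 2
R[2] = max(2+2, 2+0) = 4
R[3] = max(2+4, 2+2, 7+0) = 7
R[4] = max(2+7, 2+4, 7+2, 7+0) = 9
R[5] = max(2+9, 2+7, 7+4, 7+2, 10+0) = 11
R[6] = max(2+11, 2+9, 7+7, 7+4, 10+2, 9+0) = 14
One optimal cutting: 3 + 3 → €7 + €7 = €14.

14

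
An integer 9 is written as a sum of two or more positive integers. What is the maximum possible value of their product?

27

Define f[k] = max over 1≤i<k of i · max(k−i, f[k−i]); the inner max lets the remainder stay uncut if that's better.
f[2] = 1*max(1,0) = 1*1 = 1
f[3] = 1*max(2,1) = 1*2 = 2
f[4] = 2*max(2,1) = 2*2 = 4
f[5] = 2*max(3,2) = 2*3 = 6
f[6] = 3*max(3,2) = 3*3 = 9
f[7] = 2*max(5,6) = 2*6 = 12
f[8] = 2*max(6,9) = 2*9 = 18
f[9] = 3*max(6,9) = 3*9 = 27
One optimal split: 3 + 3 + 3; product 3*3*3 = 27.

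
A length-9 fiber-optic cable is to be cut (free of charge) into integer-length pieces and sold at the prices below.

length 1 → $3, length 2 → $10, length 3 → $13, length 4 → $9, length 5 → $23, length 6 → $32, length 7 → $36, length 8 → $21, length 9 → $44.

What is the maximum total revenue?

Consider every possible first cut. best[k] is the best of p[i]+best[k−i] over all sellable i≤k.
best[1] = 3
best[2] = 10
best[3] = 13  (first piece 1, then best[2]=10)
best[4] = 20  (first piece 2, then best[2]=10)
best[5] = 23  (first piece 1, then best[4]=20)
best[6] = 32
best[7] = 36
best[8] = 42  (first piece 2, then best[6]=32)
best[9] = 46  (first piece 2, then best[7]=36)
One optimal cutting: 7 + 2 → $36 + $10 = $46.

46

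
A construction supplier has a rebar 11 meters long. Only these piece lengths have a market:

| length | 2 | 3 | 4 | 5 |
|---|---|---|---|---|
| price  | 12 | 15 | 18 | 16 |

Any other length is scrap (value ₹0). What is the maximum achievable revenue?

Consider every possible first cut. r[k] is the best of p[i]+r[k−i] over all sellable i≤k.
r[1] = 0
r[2] = 12
r[3] = 15
r[4] = 24  (first piece 2, then r[2]=12)
r[5] = 27  (first piece 2, then r[3]=15)
r[6] = 36  (first piece 2, then r[4]=24)
r[7] = 39  (first piece 2, then r[5]=27)
r[8] = 48  (first piece 2, then r[6]=36)
r[9] = 51  (first piece 2, then r[7]=39)
r[10] = 60  (first piece 2, then r[8]=48)
r[11] = 63  (first piece 2, then r[9]=51)
One optimal cutting: 3 + 2 + 2 + 2 + 2 → ₹63.

63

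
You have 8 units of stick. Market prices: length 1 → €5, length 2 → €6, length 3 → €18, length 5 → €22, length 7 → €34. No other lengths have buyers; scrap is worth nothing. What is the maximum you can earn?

46

Consider every possible first cut. f[k] is the best of p[i]+f[k−i] over all sellable i≤k.
f[1] = 5
f[2] = 10  (first piece 1, then f[1]=5)
f[3] = 18
f[4] = 23  (first piece 1, then f[3]=18)
f[5] = 28  (first piece 1, then f[4]=23)
f[6] = 36  (first piece 3, then f[3]=18)
f[7] = 41  (first piece 1, then f[6]=36)
f[8] = 46  (first piece 1, then f[7]=41)
One optimal cutting: 3 + 3 + 1 + 1 → €46.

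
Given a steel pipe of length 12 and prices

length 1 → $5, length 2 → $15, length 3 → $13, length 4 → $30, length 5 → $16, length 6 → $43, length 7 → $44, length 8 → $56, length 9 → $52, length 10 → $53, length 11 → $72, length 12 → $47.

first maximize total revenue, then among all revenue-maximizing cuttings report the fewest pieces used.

3

Consider every possible first cut. r[k] is the best of p[i]+r[k−i] over all sellable i≤k.
r[1] = 5
r[2] = max(5+5, 15+0) = 15
r[3] = max(5+15, 15+5, 13+0) = 20
r[4] = max(5+20, 15+15, 13+5, 30+0) = 30
r[5] = max(5+30, 15+20, 13+15, 30+5, 16+0) = 35
r[6] = max(5+35, 15+30, 13+20, 30+15, 16+5, 43+0) = 45
r[7] = max(5+45, 15+35, 13+30, …, 43+5, 44+0) = 50
r[8] = max(5+50, 15+45, 13+35, …, 44+5, 56+0) = 60
r[9] = max(5+60, 15+50, 13+45, …, 56+5, 52+0) = 65
r[10] = max(5+65, 15+60, 13+50, …, 52+5, 53+0) = 75
r[11] = max(5+75, 15+65, 13+60, …, 53+5, 72+0) = 80
r[12] = max(5+80, 15+75, 13+65, …, 72+5, 47+0) = 90
Maximum revenue is $90.
Now minimize piece count subject to staying optimal: for each k, pieces[k] = 1 + min over i with p[i]+r[k−i]=r[k] of pieces[k−i].
pieces[9] = 3
pieces[10] = 3
pieces[11] = 4
pieces[12] = 3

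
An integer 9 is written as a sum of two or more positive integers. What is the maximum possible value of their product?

27

Define m[k] = max over 1≤i<k of i · max(k−i, m[k−i]); the inner max lets the remainder stay uncut if that's better.
Small cases: m[2]=1.
m[3] = 1×max(2,1) = 1×2 = 2
m[4] = 2×max(2,1) = 2×2 = 4
m[5] = 2×max(3,2) = 2×3 = 6
m[6] = 3×max(3,2) = 3×3 = 9
m[7] = 2×max(5,6) = 2×6 = 12
m[8] = 2×max(6,9) = 2×9 = 18
m[9] = 3×max(6,9) = 3×9 = 27
One optimal split: 3 + 3 + 3; product 3×3×3 = 27.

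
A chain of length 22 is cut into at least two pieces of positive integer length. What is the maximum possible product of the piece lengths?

2916

Fill f[k] for k=2..22: at each k try every first piece i and multiply by the better of (k−i) uncut or f[k−i].
Small cases: f[2]=1, f[3]=2, f[4]=4, f[5]=6, f[6]=9, f[7]=12, f[8]=18, f[9]=27, f[10]=36, f[11]=54, f[12]=81, f[13]=108, f[14]=162.
f[15] = 3·max(12,81) = 3·81 = 243
f[16] = 2·max(14,162) = 2·162 = 324
f[17] = 2·max(15,243) = 2·243 = 486
f[18] = 3·max(15,243) = 3·243 = 729
f[19] = 2·max(17,486) = 2·486 = 972
f[20] = 2·max(18,729) = 2·729 = 1458
f[21] = 3·max(18,729) = 3·729 = 2187
f[22] = 2·max(20,1458) = 2·1458 = 2916
One optimal split: 3 + 3 + 3 + 3 + 3 + 3 + 2 + 2; product 3·3·3·3·3·3·2·2 = 2916.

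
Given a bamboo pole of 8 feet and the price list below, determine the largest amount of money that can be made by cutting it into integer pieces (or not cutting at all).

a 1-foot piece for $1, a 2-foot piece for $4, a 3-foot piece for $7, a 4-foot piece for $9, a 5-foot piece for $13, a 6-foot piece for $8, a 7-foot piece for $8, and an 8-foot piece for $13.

Consider every possible first cut. r[k] is the best of p[i]+r[k−i] over all sellable i≤k.
r[1] = 1
r[2] = 4
r[3] = 7
r[4] = 9
r[5] = 13
r[6] = 14  (first piece 1, then r[5]=13)
r[7] = 17  (first piece 2, then r[5]=13)
r[8] = 20  (first piece 3, then r[5]=13)
One optimal cutting: 5 + 3 → $13 + $7 = $20.

20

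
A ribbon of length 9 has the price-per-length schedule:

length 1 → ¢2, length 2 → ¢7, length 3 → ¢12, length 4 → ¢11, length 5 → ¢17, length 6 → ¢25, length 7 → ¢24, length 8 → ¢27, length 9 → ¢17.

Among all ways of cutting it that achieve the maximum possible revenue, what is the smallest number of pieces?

2

Consider every possible first cut. r[k] is the best of p[i]+r[k−i] over all sellable i≤k.
r[1] = 2
r[2] = max(2+2, 7+0) = 7
r[3] = max(2+7, 7+2, 12+0) = 12
r[4] = max(2+12, 7+7, 12+2, 11+0) = 14
r[5] = max(2+14, 7+12, 12+7, 11+2, 17+0) = 19
r[6] = max(2+19, 7+14, 12+12, 11+7, 17+2, 25+0) = 25
r[7] = max(2+25, 7+19, 12+14, …, 25+2, 24+0) = 27
r[8] = max(2+27, 7+25, 12+19, …, 24+2, 27+0) = 32
r[9] = max(2+32, 7+27, 12+25, …, 27+2, 17+0) = 37
Maximum revenue is ¢37.
Now minimize piece count subject to staying optimal: for each k, pieces[k] = 1 + min over i with p[i]+r[k−i]=r[k] of pieces[k−i].
pieces[6] = 1
pieces[7] = 2
pieces[8] = 2
pieces[9] = 2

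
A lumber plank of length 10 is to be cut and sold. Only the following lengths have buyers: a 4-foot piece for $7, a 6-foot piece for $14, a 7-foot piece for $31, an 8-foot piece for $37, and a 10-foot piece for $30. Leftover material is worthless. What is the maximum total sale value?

37

Consider every possible first cut. best[k] is the best of p[i]+best[k−i] over all sellable i≤k.
best[1] = 0
best[2] = 0
best[3] = 0
best[4] = 7
best[5] = 7
best[6] = 14
best[7] = 31
best[8] = 37
best[9] = 37
best[10] = 37
One optimal cutting: pieces 8 with 2 feet of scrap → $37.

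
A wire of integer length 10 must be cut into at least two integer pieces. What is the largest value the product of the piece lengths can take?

36

Let m[k] be the best product for length k (with at least one cut). For each first piece i, the rest contributes max(k−i, m[k−i]).
Small cases: m[2]=1.
m[3] = 1*max(2,1) = 1*2 = 2
m[4] = 2*max(2,1) = 2*2 = 4
m[5] = 2*max(3,2) = 2*3 = 6
m[6] = 3*max(3,2) = 3*3 = 9
m[7] = 2*max(5,6) = 2*6 = 12
m[8] = 2*max(6,9) = 2*9 = 18
m[9] = 3*max(6,9) = 3*9 = 27
m[10] = 2*max(8,18) = 2*18 = 36
One optimal split: 3 + 3 + 2 + 2; product 3*3*2*2 = 36.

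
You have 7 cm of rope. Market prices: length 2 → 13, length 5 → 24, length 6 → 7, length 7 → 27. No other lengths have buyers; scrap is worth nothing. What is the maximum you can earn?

39

Consider every possible first cut. r[k] is the best of p[i]+r[k−i] over all sellable i≤k.
r[1] = 0
r[2] = 13
r[3] = 13
r[4] = 26  (first piece 2, then r[2]=13)
r[5] = 26
r[6] = 39  (first piece 2, then r[4]=26)
r[7] = 39
One optimal cutting: pieces 2 + 2 + 2 with 1 cm of scrap → 39.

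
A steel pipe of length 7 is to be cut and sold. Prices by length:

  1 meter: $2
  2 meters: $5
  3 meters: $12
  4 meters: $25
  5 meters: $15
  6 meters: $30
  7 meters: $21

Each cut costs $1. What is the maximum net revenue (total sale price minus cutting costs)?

36

Build net[k] bottom-up: net[k] = max over allowed piece i of (p[i] + net[k−i]) − 1 per cut.
net[1] = 2
net[2] = 5
net[3] = 12
net[4] = 25
net[5] = 26  (first piece 1, then net[4]=25)
net[6] = 30
net[7] = 36  (first piece 3, then net[4]=25)
One optimal plan: pieces 4 + 3 (1 cut) → $37 − $1 = $36.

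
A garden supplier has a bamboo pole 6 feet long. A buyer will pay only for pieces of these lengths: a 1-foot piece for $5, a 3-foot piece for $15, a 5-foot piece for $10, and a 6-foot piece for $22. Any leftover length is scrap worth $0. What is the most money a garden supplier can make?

Let r[k] be the best obtainable value from length k. For each k, try every first piece i and keep the best of price[i] + r[k−i].
r[1] = 5
r[2] = 10  (first piece 1, then r[1]=5)
r[3] = 15  (first piece 1, then r[2]=10)
r[4] = 20  (first piece 1, then r[3]=15)
r[5] = 25  (first piece 1, then r[4]=20)
r[6] = 30  (first piece 1, then r[5]=25)
One optimal cutting: 1 + 1 + 1 + 1 + 1 + 1 → $30.

30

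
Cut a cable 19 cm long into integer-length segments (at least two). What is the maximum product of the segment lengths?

Define f[k] = max over 1≤i<k of i · max(k−i, f[k−i]); the inner max lets the remainder stay uncut if that's better.
f[2] = 1*max(1,0) = 1*1 = 1
f[3] = max(1*2, 2*1) = 2
f[4] = max(1*3, 2*2, 3*1) = 4
f[5] = max(1*4, 2*3, 3*2, 4*1) = 6
f[6] = max(1*6, 2*4, 3*3, 4*2, 5*1) = 9
f[7] = max(1*9, 2*6, 3*4, 4*3, 5*2, 6*1) = 12
f[8] = max(1*12, 2*9, 3*6, …, 6*2, 7*1) = 18
f[9] = max(1*18, 2*12, 3*9, …, 7*2, 8*1) = 27
f[10] = max(1*27, 2*18, 3*12, …, 8*2, 9*1) = 36
f[11] = max(1*36, 2*27, 3*18, …, 9*2, 10*1) = 54
f[12] = max(1*54, 2*36, 3*27, …, 10*2, 11*1) = 81
f[13] = max(1*81, 2*54, 3*36, …, 11*2, 12*1) = 108
f[14] = max(1*108, 2*81, 3*54, …, 12*2, 13*1) = 162
f[15] = max(1*162, 2*108, 3*81, …, 13*2, 14*1) = 243
f[16] = max(1*243, 2*162, 3*108, …, 14*2, 15*1) = 324
f[17] = max(1*324, 2*243, 3*162, …, 15*2, 16*1) = 486
f[18] = max(1*486, 2*324, 3*243, …, 16*2, 17*1) = 729
f[19] = max(1*729, 2*486, 3*324, …, 17*2, 18*1) = 972
One optimal split: 3 + 3 + 3 + 3 + 3 + 2 + 2; product 3*3*3*3*3*2*2 = 972.

972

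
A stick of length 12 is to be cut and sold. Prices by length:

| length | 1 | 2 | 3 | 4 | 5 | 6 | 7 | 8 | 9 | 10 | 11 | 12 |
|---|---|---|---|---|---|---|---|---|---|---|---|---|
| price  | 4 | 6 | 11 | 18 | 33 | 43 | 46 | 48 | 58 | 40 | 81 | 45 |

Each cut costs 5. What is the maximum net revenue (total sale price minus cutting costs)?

81

Build net[k] bottom-up: net[k] = max over allowed piece i of (p[i] + net[k−i]) − 5 per cut.
net[1] = 4
net[2] = max(4+4-5, 6+0) = 6
net[3] = max(4+6-5, 6+4-5, 11+0) = 11
net[4] = max(4+11-5, 6+6-5, 11+4-5, 18+0) = 18
net[5] = max(4+18-5, 6+11-5, 11+6-5, 18+4-5, 33+0) = 33
net[6] = max(4+33-5, 6+18-5, 11+11-5, 18+6-5, 33+4-5, 43+0) = 43
net[7] = max(4+43-5, 6+33-5, 11+18-5, …, 43+4-5, 46+0) = 46
net[8] = max(4+46-5, 6+43-5, 11+33-5, …, 46+4-5, 48+0) = 48
net[9] = max(4+48-5, 6+46-5, 11+43-5, …, 48+4-5, 58+0) = 58
net[10] = max(4+58-5, 6+48-5, 11+46-5, …, 58+4-5, 40+0) = 61
net[11] = max(4+61-5, 6+58-5, 11+48-5, …, 40+4-5, 81+0) = 81
net[12] = max(4+81-5, 6+61-5, 11+58-5, …, 81+4-5, 45+0) = 81
One optimal plan: pieces 6 + 6 (1 cut) → 86 − 5 = 81.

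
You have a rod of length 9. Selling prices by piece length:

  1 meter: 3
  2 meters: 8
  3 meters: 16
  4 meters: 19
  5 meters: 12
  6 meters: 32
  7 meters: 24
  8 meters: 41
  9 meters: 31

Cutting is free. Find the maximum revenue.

Let best[k] be the best obtainable value from length k. For each k, try every first piece i and keep the best of price[i] + best[k−i].
best[1] = 3
best[2] = 8
best[3] = 16
best[4] = 19  (first piece 1, then best[3]=16)
best[5] = 24  (first piece 2, then best[3]=16)
best[6] = 32  (first piece 3, then best[3]=16)
best[7] = 35  (first piece 1, then best[6]=32)
best[8] = 41
best[9] = 48  (first piece 3, then best[6]=32)
One optimal cutting: 3 + 3 + 3 → 16 + 16 + 16 = 48.

48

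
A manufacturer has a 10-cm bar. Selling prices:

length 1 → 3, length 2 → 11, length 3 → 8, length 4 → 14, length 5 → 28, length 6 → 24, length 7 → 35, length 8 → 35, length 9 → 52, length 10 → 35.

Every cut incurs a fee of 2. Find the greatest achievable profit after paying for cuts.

Let net[k] be the best obtainable value from length k. For each k, try every first piece i and keep the best of price[i] + net[k−i] minus the 2 cut fee when i<k.
net[1] = 3
net[2] = 11
net[3] = 12  (first piece 1, then net[2]=11)
net[4] = 20  (first piece 2, then net[2]=11)
net[5] = 28
net[6] = 29  (first piece 1, then net[5]=28)
net[7] = 37  (first piece 2, then net[5]=28)
net[8] = 38  (first piece 1, then net[7]=37)
net[9] = 52
net[10] = 54  (first piece 5, then net[5]=28)
One optimal plan: pieces 5 + 5 (1 cut) → 56 − 2 = 54.

54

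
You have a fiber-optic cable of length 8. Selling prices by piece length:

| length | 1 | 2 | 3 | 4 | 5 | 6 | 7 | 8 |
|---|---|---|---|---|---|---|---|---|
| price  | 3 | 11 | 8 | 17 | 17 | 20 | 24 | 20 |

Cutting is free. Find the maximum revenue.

Build best[k] bottom-up: best[k] = max over allowed piece i of (p[i] + best[k−i]).
best[1] = 3
best[2] = max(3+3, 11+0) = 11
best[3] = max(3+11, 11+3, 8+0) = 14
best[4] = max(3+14, 11+11, 8+3, 17+0) = 22
best[5] = max(3+22, 11+14, 8+11, 17+3, 17+0) = 25
best[6] = max(3+25, 11+22, 8+14, 17+11, 17+3, 20+0) = 33
best[7] = max(3+33, 11+25, 8+22, …, 20+3, 24+0) = 36
best[8] = max(3+36, 11+33, 8+25, …, 24+3, 20+0) = 44
One optimal cutting: 2 + 2 + 2 + 2 → $11 + $11 + $11 + $11 = $44.

44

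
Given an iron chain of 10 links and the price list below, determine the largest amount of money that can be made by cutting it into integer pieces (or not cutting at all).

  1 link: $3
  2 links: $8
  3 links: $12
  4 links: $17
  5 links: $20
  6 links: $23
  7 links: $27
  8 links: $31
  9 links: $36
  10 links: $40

Build R[k] bottom-up: R[k] = max over allowed piece i of (p[i] + R[k−i]).
R[1] = 3
R[2] = 8
R[3] = 12
R[4] = 17
R[5] = 20  (first piece 1, then R[4]=17)
R[6] = 25  (first piece 2, then R[4]=17)
R[7] = 29  (first piece 3, then R[4]=17)
R[8] = 34  (first piece 4, then R[4]=17)
R[9] = 37  (first piece 1, then R[8]=34)
R[10] = 42  (first piece 2, then R[8]=34)
One optimal cutting: 4 + 4 + 2 → $17 + $17 + $8 = $42.

42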